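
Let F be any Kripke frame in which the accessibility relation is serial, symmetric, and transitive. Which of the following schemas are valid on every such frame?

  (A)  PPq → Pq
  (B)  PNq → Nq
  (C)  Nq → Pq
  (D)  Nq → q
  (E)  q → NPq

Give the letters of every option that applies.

A, B, C, D, E

A serial symmetric transitive relation is reflexive (take any v with uRv; symmetry gives vRu and transitivity gives uRu), hence an equivalence relation.
(A) the dual of axiom 4: valid iff R is transitive. Every such R is transitive — valid.
(B) the dual of axiom 5: valid iff R is euclidean. Every such R is euclidean — valid.
(C) Nq → Pq is axiom D; it is valid on a frame exactly when R is serial. Every such R is serial, so valid.
(D) Nq → q (axiom T) characterises the reflexive frames. Every such R is reflexive — valid.
(E) axiom B: valid iff R is symmetric. Every such R is symmetric — valid.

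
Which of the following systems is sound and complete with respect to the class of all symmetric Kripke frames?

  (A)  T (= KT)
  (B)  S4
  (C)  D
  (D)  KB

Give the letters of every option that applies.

(A) T (= KT) is determined by the class of reflexive frames.
(B) S4 is determined by the class of reflexive and transitive frames.
(C) D is determined by the class of serial frames.
(D) KB is determined by exactly this class.

D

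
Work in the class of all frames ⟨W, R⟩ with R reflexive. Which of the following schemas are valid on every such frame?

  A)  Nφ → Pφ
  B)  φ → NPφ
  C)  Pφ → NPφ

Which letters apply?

A reflexive relation is serial.
(A) axiom D: valid iff R is serial. Every such R is serial — valid.
(B) φ → NPφ (axiom B) characterises the symmetric frames. Such an R need not be symmetric — not valid.
(C) Pφ → NPφ (axiom 5) characterises the euclidean frames. Such an R need not be euclidean — not valid.

A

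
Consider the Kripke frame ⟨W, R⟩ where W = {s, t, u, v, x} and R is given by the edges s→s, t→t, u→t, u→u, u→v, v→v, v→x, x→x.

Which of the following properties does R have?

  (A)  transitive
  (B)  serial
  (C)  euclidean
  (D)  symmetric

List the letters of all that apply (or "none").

B

(A) not transitive: u R v and v R x but not u R x.
(B) serial: every world has an R-successor.
(C) not euclidean: u R t and u R u but not t R u.
(D) not symmetric: u R t but not t R u.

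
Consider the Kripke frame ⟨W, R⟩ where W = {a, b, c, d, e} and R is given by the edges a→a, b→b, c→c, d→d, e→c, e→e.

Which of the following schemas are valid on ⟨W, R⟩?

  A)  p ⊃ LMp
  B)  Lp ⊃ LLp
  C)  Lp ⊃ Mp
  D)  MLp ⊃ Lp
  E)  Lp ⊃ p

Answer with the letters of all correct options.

B, C, E

R is reflexive: each world relates to itself.
R is not symmetric: e R c but not c R e.
R is transitive: R is closed under composition.
R is not euclidean: e R c and e R e but not c R e.
R is serial: every world has an R-successor.
(A) p ⊃ LMp (axiom B) characterises the symmetric frames. R is not symmetric — not valid.
(B) axiom 4: valid iff R is transitive. R is transitive — valid.
(C) Lp ⊃ Mp (axiom D) characterises the serial frames. R is serial — valid.
(D) MLp ⊃ Lp (the dual of axiom 5) characterises the euclidean frames. R is not euclidean — not valid.
(E) axiom T: valid iff R is reflexive. R is reflexive — valid.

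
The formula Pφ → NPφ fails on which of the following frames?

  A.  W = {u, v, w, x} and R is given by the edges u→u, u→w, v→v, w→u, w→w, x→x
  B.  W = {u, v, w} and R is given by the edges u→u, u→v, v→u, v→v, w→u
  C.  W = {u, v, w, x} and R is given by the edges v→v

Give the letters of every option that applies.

The schema Pφ → NPφ is axiom 5; it is valid on a frame iff R is euclidean.
(A) R is euclidean (any two R-successors of the same world are R-related), so the schema is valid here.
(B) R is euclidean (any two R-successors of the same world are R-related), so the schema is valid here.
(C) R is euclidean (any two R-successors of the same world are R-related), so the schema is valid here.

none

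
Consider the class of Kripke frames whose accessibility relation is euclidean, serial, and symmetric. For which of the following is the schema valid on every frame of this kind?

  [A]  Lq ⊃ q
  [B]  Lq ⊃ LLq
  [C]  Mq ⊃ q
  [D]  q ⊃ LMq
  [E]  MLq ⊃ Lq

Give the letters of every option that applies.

A, B, D, E

Serial, symmetric and euclidean together give transitive (from symmetry + euclidean) and then reflexive; the relation is an equivalence.
(A) Lq ⊃ q is axiom T, which corresponds to reflexivity. Every such R is reflexive — valid.
(B) Lq ⊃ LLq is axiom 4, which corresponds to transitivity. Every such R is transitive — valid.
(C) Mq ⊃ q is valid only on frames where every R-edge is a self-loop. Such an R need not be a subset of the identity — not valid.
(D) q ⊃ LMq is axiom B; it is valid on a frame exactly when R is symmetric. Every such R is symmetric, so valid.
(E) MLq ⊃ Lq is the dual of axiom 5; it is valid on a frame exactly when R is euclidean. Every such R is euclidean, so valid.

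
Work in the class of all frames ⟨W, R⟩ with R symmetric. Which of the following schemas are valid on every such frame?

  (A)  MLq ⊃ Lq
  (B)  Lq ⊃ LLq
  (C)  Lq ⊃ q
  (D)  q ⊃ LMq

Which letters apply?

(A) MLq ⊃ Lq is the dual of axiom 5; it is valid on a frame exactly when R is euclidean. Such an R need not be euclidean, so not valid.
(B) Lq ⊃ LLq (axiom 4) characterises the transitive frames. Such an R need not be transitive — not valid.
(C) axiom T: valid iff R is reflexive. Such an R need not be reflexive — not valid.
(D) axiom B: valid iff R is symmetric. Every such R is symmetric — valid.

D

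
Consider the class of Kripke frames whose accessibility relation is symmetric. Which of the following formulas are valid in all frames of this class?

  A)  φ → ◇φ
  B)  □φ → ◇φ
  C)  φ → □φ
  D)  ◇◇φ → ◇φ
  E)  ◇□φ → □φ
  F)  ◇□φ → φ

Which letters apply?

(A) the dual of axiom T: valid iff R is reflexive. Such an R need not be reflexive — not valid.
(B) axiom D: valid iff R is serial. Such an R need not be serial — not valid.
(C) φ → □φ is equivalent to ◇p→p; it holds exactly when R ⊆ identity. Such an R need not be a subset of the identity — not valid.
(D) ◇◇φ → ◇φ is the dual of axiom 4; it is valid on a frame exactly when R is transitive. Such an R need not be transitive, so not valid.
(E) the dual of axiom 5: valid iff R is euclidean. Such an R need not be euclidean — not valid.
(F) the dual of axiom B: valid iff R is symmetric. Every such R is symmetric — valid.

F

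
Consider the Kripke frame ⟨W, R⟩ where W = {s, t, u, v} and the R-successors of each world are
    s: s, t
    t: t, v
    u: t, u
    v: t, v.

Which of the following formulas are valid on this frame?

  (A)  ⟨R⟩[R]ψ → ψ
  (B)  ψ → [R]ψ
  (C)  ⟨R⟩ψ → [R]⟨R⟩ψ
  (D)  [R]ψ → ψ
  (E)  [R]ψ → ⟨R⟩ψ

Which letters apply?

D, E

R is reflexive: each world relates to itself.
R is not symmetric: s R t but not t R s.
R is not euclidean: s R t and s R s but not t R s.
R is serial: every world has an R-successor.
R is not a subset of the identity: s R t with s ≠ t.
(A) the dual of axiom B: valid iff R is symmetric. R is not symmetric — not valid.
(B) ψ → [R]ψ is valid only on frames where every R-edge is a self-loop. Here R ⊄ identity — not valid.
(C) ⟨R⟩ψ → [R]⟨R⟩ψ (axiom 5) characterises the euclidean frames. R is not euclidean — not valid.
(D) axiom T: valid iff R is reflexive. R is reflexive — valid.
(E) axiom D: valid iff R is serial. R is serial — valid.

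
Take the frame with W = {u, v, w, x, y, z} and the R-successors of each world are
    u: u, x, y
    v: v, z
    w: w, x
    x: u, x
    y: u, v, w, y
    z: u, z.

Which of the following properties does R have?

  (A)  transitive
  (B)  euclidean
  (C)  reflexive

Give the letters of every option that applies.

C

(A) not transitive: u R y and y R v but not u R v.
(B) not euclidean: u R x and u R y but not x R y.
(C) reflexive: each world relates to itself.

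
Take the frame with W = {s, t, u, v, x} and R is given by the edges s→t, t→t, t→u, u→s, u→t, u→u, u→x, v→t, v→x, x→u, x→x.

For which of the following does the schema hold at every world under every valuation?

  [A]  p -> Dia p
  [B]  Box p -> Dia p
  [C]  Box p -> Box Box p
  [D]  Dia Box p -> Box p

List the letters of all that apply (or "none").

B

R is not reflexive: not s R s.
R is not transitive: s R t and t R u but not s R u.
R is not euclidean: u R s and u R u but not s R u.
R is serial: every world has an R-successor.
(A) the dual of axiom T: valid iff R is reflexive. R is not reflexive — not valid.
(B) axiom D: valid iff R is serial. R is serial — valid.
(C) Box p -> Box Box p (axiom 4) characterises the transitive frames. R is not transitive — not valid.
(D) Dia Box p -> Box p is the dual of axiom 5; it is valid on a frame exactly when R is euclidean. R is not euclidean, so not valid.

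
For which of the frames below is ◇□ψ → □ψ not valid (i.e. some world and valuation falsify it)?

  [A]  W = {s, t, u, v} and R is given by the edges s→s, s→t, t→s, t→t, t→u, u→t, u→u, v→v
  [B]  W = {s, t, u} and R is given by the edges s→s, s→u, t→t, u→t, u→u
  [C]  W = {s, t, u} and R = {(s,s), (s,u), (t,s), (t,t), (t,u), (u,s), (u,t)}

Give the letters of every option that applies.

A, B, C

The schema ◇□ψ → □ψ is the dual of axiom 5; it is valid on a frame iff R is euclidean.
(A) R is not euclidean (t R s and t R u but not s R u), so the schema fails here.
(B) R is not euclidean (s R u and s R s but not u R s), so the schema fails here.
(C) R is not euclidean (t R s and t R t but not s R t), so the schema fails here.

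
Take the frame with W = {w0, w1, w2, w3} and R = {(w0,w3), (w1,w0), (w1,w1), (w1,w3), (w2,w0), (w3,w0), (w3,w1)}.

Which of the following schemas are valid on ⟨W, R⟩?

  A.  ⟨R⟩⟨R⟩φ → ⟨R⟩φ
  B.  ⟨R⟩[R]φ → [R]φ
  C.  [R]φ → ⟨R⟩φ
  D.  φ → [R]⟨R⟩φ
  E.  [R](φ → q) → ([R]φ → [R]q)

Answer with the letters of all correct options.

C, E

R is not symmetric: w1 R w0 but not w0 R w1.
R is not transitive: w0 R w3 and w3 R w0 but not w0 R w0.
R is not euclidean: w1 R w0 and w1 R w1 but not w0 R w1.
R is serial: every world has an R-successor.
(A) ⟨R⟩⟨R⟩φ → ⟨R⟩φ (the dual of axiom 4) characterises the transitive frames. R is not transitive — not valid.
(B) ⟨R⟩[R]φ → [R]φ is the dual of axiom 5, which corresponds to the euclidean property. R is not euclidean — not valid.
(C) [R]φ → ⟨R⟩φ (axiom D) characterises the serial frames. R is serial — valid.
(D) φ → [R]⟨R⟩φ is axiom B, which corresponds to symmetry. R is not symmetric — not valid.
(E) this is just K, valid on every normal frame.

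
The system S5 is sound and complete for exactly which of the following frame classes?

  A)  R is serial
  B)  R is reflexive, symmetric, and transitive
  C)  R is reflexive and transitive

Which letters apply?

(A) this class determines D, not S5.
(B) S5 is sound and complete for exactly this class.
(C) this class determines S4, not S5.

B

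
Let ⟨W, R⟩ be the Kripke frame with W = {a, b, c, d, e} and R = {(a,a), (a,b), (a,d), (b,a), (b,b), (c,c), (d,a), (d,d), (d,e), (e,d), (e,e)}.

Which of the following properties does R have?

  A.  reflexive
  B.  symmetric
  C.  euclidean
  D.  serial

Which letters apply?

A, B, D

(A) reflexive: each world relates to itself.
(B) symmetric: every R-edge is matched by its reverse.
(C) not euclidean: a R b and a R d but not b R d.
(D) serial: every world has an R-successor.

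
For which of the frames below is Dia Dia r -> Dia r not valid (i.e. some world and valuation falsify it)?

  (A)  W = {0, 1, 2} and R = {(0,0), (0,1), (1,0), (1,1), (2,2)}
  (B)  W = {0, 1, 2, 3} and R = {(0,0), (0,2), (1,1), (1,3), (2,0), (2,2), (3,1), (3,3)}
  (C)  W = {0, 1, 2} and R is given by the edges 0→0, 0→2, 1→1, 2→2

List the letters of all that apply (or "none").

The schema Dia Dia r -> Dia r is the dual of axiom 4; it is valid on a frame iff R is transitive.
(A) R is transitive (R is closed under composition), so the schema is valid here.
(B) R is transitive (R is closed under composition), so the schema is valid here.
(C) R is transitive (R is closed under composition), so the schema is valid here.

none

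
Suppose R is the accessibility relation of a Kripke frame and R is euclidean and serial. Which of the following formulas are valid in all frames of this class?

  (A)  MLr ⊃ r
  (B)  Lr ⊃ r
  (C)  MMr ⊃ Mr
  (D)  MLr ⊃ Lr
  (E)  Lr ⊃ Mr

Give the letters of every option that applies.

D, E

(A) MLr ⊃ r (the dual of axiom B) characterises the symmetric frames. Such an R need not be symmetric — not valid.
(B) Lr ⊃ r is axiom T; it is valid on a frame exactly when R is reflexive. Such an R need not be reflexive, so not valid.
(C) the dual of axiom 4: valid iff R is transitive. Such an R need not be transitive — not valid.
(D) MLr ⊃ Lr (the dual of axiom 5) characterises the euclidean frames. Every such R is euclidean — valid.
(E) axiom D: valid iff R is serial. Every such R is serial — valid.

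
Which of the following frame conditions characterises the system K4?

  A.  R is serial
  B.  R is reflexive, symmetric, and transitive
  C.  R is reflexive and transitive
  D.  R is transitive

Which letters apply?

(A) this class determines D, not K4.
(B) this class determines S5, not K4.
(C) this class determines S4, not K4.
(D) K4 is sound and complete for exactly this class.

D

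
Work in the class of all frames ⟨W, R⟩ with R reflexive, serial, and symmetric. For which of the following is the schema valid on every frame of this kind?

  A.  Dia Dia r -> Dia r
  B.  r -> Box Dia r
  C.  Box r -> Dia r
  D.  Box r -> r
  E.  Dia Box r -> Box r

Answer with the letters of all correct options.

(A) the dual of axiom 4: valid iff R is transitive. Such an R need not be transitive — not valid.
(B) axiom B: valid iff R is symmetric. Every such R is symmetric — valid.
(C) Box r -> Dia r is axiom D, which corresponds to seriality. Every such R is serial — valid.
(D) Box r -> r is axiom T, which corresponds to reflexivity. Every such R is reflexive — valid.
(E) Dia Box r -> Box r is the dual of axiom 5; it is valid on a frame exactly when R is euclidean. Such an R need not be euclidean, so not valid.

B, C, D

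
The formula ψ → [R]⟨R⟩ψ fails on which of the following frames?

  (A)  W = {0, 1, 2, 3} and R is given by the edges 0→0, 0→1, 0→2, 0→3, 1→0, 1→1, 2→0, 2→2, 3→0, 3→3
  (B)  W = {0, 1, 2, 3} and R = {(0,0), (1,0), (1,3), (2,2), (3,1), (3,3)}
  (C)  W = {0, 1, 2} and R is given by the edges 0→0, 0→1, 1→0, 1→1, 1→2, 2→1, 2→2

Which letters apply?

The schema ψ → [R]⟨R⟩ψ is axiom B; it is valid on a frame iff R is symmetric.
(A) R is symmetric (every R-edge is matched by its reverse), so the schema is valid here.
(B) R is not symmetric (1 R 0 but not 0 R 1), so the schema fails here.
(C) R is symmetric (every R-edge is matched by its reverse), so the schema is valid here.

B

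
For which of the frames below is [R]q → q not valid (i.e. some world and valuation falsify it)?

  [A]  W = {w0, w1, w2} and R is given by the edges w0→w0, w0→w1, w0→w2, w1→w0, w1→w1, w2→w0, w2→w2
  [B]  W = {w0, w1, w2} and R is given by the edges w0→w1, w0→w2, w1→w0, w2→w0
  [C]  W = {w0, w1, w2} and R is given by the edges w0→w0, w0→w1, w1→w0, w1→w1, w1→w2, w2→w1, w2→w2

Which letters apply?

B

The schema [R]q → q is axiom T; it is valid on a frame iff R is reflexive.
(A) R is reflexive (each world relates to itself), so the schema is valid here.
(B) R is not reflexive (not w0 R w0), so the schema fails here.
(C) R is reflexive (each world relates to itself), so the schema is valid here.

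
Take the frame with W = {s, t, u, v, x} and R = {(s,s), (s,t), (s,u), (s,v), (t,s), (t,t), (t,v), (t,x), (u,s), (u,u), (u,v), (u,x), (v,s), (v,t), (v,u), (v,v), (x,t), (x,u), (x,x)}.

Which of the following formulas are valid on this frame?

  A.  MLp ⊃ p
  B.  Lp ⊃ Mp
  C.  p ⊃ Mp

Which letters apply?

A, B, C

R is reflexive: each world relates to itself.
R is symmetric: every R-edge is matched by its reverse.
R is serial: every world has an R-successor.
(A) MLp ⊃ p is the dual of axiom B, which corresponds to symmetry. R is symmetric — valid.
(B) axiom D: valid iff R is serial. R is serial — valid.
(C) p ⊃ Mp (the dual of axiom T) characterises the reflexive frames. R is reflexive — valid.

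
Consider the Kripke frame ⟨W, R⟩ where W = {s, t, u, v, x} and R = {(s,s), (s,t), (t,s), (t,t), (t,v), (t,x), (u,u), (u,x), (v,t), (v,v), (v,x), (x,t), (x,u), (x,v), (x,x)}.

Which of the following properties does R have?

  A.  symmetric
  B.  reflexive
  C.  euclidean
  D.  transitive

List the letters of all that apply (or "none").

(A) symmetric: every R-edge is matched by its reverse.
(B) reflexive: each world relates to itself.
(C) not euclidean: t R s and t R v but not s R v.
(D) not transitive: s R t and t R v but not s R v.

A, B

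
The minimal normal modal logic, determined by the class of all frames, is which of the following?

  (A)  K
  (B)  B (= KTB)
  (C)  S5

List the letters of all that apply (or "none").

A

(A) K is determined by exactly this class.
(B) B (= KTB) is determined by the class of reflexive and symmetric frames.
(C) S5 is determined by the class of reflexive, symmetric, and transitive frames.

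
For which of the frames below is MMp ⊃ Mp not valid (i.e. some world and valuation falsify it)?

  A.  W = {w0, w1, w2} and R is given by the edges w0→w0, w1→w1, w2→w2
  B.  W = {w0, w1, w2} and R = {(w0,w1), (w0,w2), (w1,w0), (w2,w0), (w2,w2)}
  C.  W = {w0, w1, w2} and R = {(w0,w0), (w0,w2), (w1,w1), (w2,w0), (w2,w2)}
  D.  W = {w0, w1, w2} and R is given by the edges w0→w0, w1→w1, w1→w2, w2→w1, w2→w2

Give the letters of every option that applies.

The schema MMp ⊃ Mp is the dual of axiom 4; it is valid on a frame iff R is transitive.
(A) R is transitive (R is closed under composition), so the schema is valid here.
(B) R is not transitive (w0 R w1 and w1 R w0 but not w0 R w0), so the schema fails here.
(C) R is transitive (R is closed under composition), so the schema is valid here.
(D) R is transitive (R is closed under composition), so the schema is valid here.

B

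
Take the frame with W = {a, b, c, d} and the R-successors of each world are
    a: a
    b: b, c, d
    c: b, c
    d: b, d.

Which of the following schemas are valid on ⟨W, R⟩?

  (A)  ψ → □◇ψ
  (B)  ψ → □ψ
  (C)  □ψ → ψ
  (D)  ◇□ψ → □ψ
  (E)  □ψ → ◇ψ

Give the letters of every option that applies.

R is reflexive: each world relates to itself.
R is symmetric: every R-edge is matched by its reverse.
R is not euclidean: b R c and b R d but not c R d.
R is serial: every world has an R-successor.
R is not a subset of the identity: b R c with b ≠ c.
(A) ψ → □◇ψ (axiom B) characterises the symmetric frames. R is symmetric — valid.
(B) ψ → □ψ is valid only on frames where every R-edge is a self-loop. Here R ⊄ identity — not valid.
(C) □ψ → ψ (axiom T) characterises the reflexive frames. R is reflexive — valid.
(D) ◇□ψ → □ψ is the dual of axiom 5, which corresponds to the euclidean property. R is not euclidean — not valid.
(E) □ψ → ◇ψ is axiom D, which corresponds to seriality. R is serial — valid.

A, C, E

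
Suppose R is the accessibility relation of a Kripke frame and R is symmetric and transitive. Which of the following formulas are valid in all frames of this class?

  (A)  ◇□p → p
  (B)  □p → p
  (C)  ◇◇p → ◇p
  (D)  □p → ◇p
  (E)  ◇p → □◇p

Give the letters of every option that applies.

A, C, E

A symmetric transitive relation is euclidean (uRv and uRw give vRu by symmetry, then vRw by transitivity).
(A) ◇□p → p is the dual of axiom B; it is valid on a frame exactly when R is symmetric. Every such R is symmetric, so valid.
(B) □p → p is axiom T; it is valid on a frame exactly when R is reflexive. Such an R need not be reflexive, so not valid.
(C) ◇◇p → ◇p (the dual of axiom 4) characterises the transitive frames. Every such R is transitive — valid.
(D) axiom D: valid iff R is serial. Such an R need not be serial — not valid.
(E) ◇p → □◇p is axiom 5; it is valid on a frame exactly when R is euclidean. Every such R is euclidean, so valid.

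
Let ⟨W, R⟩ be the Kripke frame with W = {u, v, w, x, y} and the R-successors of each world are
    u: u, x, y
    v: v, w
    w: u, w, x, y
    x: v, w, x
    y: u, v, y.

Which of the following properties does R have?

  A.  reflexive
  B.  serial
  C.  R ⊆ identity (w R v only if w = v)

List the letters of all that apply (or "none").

A, B

(A) reflexive: each world relates to itself.
(B) serial: every world has an R-successor.
(C) not ⊆ identity: u R x with u ≠ x.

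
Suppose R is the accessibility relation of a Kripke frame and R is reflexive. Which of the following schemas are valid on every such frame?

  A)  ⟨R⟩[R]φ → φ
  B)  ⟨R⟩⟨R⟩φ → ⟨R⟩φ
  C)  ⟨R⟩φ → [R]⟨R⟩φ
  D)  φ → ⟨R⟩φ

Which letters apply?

A reflexive relation is serial.
(A) ⟨R⟩[R]φ → φ (the dual of axiom B) characterises the symmetric frames. Such an R need not be symmetric — not valid.
(B) the dual of axiom 4: valid iff R is transitive. Such an R need not be transitive — not valid.
(C) ⟨R⟩φ → [R]⟨R⟩φ (axiom 5) characterises the euclidean frames. Such an R need not be euclidean — not valid.
(D) φ → ⟨R⟩φ (the dual of axiom T) characterises the reflexive frames. Every such R is reflexive — valid.

D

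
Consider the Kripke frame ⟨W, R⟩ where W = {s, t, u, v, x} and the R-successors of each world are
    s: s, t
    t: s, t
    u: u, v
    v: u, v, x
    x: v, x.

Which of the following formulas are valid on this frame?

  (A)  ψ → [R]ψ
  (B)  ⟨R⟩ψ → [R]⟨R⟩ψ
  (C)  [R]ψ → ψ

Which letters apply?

R is reflexive: each world relates to itself.
R is not euclidean: v R u and v R x but not u R x.
R is not a subset of the identity: s R t with s ≠ t.
(A) ψ → [R]ψ (equivalent to ◇p→p) corresponds to R being a subset of the identity. Here R ⊄ identity, so not valid.
(B) ⟨R⟩ψ → [R]⟨R⟩ψ (axiom 5) characterises the euclidean frames. R is not euclidean — not valid.
(C) [R]ψ → ψ is axiom T; it is valid on a frame exactly when R is reflexive. R is reflexive, so valid.

C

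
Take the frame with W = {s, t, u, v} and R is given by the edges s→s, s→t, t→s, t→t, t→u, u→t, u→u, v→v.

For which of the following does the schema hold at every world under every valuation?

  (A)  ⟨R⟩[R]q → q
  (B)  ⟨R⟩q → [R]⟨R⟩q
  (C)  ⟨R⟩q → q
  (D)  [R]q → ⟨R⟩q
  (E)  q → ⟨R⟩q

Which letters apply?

R is reflexive: each world relates to itself.
R is symmetric: every R-edge is matched by its reverse.
R is not euclidean: t R s and t R u but not s R u.
R is serial: every world has an R-successor.
R is not a subset of the identity: s R t with s ≠ t.
(A) ⟨R⟩[R]q → q is the dual of axiom B, which corresponds to symmetry. R is symmetric — valid.
(B) ⟨R⟩q → [R]⟨R⟩q is axiom 5; it is valid on a frame exactly when R is euclidean. R is not euclidean, so not valid.
(C) ⟨R⟩q → q (the converse of T) corresponds to R being a subset of the identity. Here R ⊄ identity, so not valid.
(D) [R]q → ⟨R⟩q is axiom D; it is valid on a frame exactly when R is serial. R is serial, so valid.
(E) q → ⟨R⟩q (the dual of axiom T) characterises the reflexive frames. R is reflexive — valid.

A, D, E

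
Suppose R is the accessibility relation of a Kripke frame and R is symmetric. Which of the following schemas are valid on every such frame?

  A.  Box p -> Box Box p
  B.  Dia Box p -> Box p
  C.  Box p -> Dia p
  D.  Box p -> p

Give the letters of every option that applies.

none

(A) Box p -> Box Box p (axiom 4) characterises the transitive frames. Such an R need not be transitive — not valid.
(B) Dia Box p -> Box p is the dual of axiom 5, which corresponds to the euclidean property. Such an R need not be euclidean — not valid.
(C) Box p -> Dia p is axiom D; it is valid on a frame exactly when R is serial. Such an R need not be serial, so not valid.
(D) Box p -> p is axiom T, which corresponds to reflexivity. Such an R need not be reflexive — not valid.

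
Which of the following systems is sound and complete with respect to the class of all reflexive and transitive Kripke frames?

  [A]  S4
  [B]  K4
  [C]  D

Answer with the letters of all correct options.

A

(A) S4 is determined by exactly this class.
(B) K4 is determined by the class of transitive frames.
(C) D is determined by the class of serial frames.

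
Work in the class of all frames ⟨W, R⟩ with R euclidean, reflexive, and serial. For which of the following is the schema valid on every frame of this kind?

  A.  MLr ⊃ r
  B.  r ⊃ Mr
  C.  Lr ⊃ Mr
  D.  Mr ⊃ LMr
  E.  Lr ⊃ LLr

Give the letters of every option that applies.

A, B, C, D, E

A relation that is euclidean, reflexive, and serial is also symmetric and transitive.
(A) MLr ⊃ r is the dual of axiom B; it is valid on a frame exactly when R is symmetric. Every such R is symmetric, so valid.
(B) r ⊃ Mr is the dual of axiom T, which corresponds to reflexivity. Every such R is reflexive — valid.
(C) Lr ⊃ Mr is axiom D, which corresponds to seriality. Every such R is serial — valid.
(D) Mr ⊃ LMr is axiom 5; it is valid on a frame exactly when R is euclidean. Every such R is euclidean, so valid.
(E) axiom 4: valid iff R is transitive. Every such R is transitive — valid.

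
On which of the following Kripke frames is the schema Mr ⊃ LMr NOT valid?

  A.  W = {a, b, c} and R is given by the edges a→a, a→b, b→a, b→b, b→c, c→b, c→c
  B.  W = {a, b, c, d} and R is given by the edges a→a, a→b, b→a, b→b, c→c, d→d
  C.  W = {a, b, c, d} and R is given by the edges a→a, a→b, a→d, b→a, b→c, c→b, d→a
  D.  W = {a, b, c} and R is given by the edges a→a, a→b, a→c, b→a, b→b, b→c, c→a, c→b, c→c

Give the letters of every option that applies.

The schema Mr ⊃ LMr is axiom 5; it is valid on a frame iff R is euclidean.
(A) R is not euclidean (b R a and b R c but not a R c), so the schema fails here.
(B) R is euclidean (any two R-successors of the same world are R-related), so the schema is valid here.
(C) R is not euclidean (a R b and a R d but not b R d), so the schema fails here.
(D) R is euclidean (any two R-successors of the same world are R-related), so the schema is valid here.

A, C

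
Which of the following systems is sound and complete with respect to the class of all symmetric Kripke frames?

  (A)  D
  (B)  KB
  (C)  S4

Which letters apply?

B

(A) D is determined by the class of serial frames.
(B) KB is determined by exactly this class.
(C) S4 is determined by the class of reflexive and transitive frames.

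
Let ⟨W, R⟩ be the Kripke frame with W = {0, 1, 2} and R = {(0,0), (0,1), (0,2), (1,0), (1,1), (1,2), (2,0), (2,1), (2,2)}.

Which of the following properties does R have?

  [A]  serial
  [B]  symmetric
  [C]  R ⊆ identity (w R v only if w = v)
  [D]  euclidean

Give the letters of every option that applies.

(A) serial: every world has an R-successor.
(B) symmetric: every R-edge is matched by its reverse.
(C) not ⊆ identity: 0 R 1 with 0 ≠ 1.
(D) euclidean: any two R-successors of the same world are R-related.

A, B, D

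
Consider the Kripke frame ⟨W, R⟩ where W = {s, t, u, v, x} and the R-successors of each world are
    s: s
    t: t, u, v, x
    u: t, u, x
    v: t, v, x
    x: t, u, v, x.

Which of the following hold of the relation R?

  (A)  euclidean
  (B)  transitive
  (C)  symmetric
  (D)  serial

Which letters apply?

(A) not euclidean: t R u and t R v but not u R v.
(B) not transitive: u R t and t R v but not u R v.
(C) symmetric: every R-edge is matched by its reverse.
(D) serial: every world has an R-successor.

C, D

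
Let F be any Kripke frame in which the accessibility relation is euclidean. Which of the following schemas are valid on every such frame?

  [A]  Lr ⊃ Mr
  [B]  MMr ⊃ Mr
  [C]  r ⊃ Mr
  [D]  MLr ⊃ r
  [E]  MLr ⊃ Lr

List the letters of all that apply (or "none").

E

(A) Lr ⊃ Mr is axiom D; it is valid on a frame exactly when R is serial. Such an R need not be serial, so not valid.
(B) MMr ⊃ Mr is the dual of axiom 4, which corresponds to transitivity. Such an R need not be transitive — not valid.
(C) r ⊃ Mr is the dual of axiom T; it is valid on a frame exactly when R is reflexive. Such an R need not be reflexive, so not valid.
(D) MLr ⊃ r is the dual of axiom B; it is valid on a frame exactly when R is symmetric. Such an R need not be symmetric, so not valid.
(E) MLr ⊃ Lr is the dual of axiom 5; it is valid on a frame exactly when R is euclidean. Every such R is euclidean, so valid.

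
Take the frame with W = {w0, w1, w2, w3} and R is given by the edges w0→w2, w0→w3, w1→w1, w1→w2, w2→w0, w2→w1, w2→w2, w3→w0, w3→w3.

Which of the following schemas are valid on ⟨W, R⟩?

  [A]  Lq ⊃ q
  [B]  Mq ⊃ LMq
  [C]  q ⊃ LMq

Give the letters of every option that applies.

R is not reflexive: not w0 R w0.
R is symmetric: every R-edge is matched by its reverse.
R is not euclidean: w0 R w2 and w0 R w3 but not w2 R w3.
(A) Lq ⊃ q is axiom T, which corresponds to reflexivity. R is not reflexive — not valid.
(B) Mq ⊃ LMq (axiom 5) characterises the euclidean frames. R is not euclidean — not valid.
(C) axiom B: valid iff R is symmetric. R is symmetric — valid.

C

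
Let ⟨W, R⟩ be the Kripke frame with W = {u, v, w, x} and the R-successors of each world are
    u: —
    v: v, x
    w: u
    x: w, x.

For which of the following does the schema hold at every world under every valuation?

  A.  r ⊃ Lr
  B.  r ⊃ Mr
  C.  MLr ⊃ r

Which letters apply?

R is not reflexive: not u R u.
R is not symmetric: v R x but not x R v.
R is not a subset of the identity: v R x with v ≠ x.
(A) r ⊃ Lr is equivalent to ◇p→p; it holds exactly when R ⊆ identity. Here R ⊄ identity — not valid.
(B) r ⊃ Mr (the dual of axiom T) characterises the reflexive frames. R is not reflexive — not valid.
(C) the dual of axiom B: valid iff R is symmetric. R is not symmetric — not valid.

none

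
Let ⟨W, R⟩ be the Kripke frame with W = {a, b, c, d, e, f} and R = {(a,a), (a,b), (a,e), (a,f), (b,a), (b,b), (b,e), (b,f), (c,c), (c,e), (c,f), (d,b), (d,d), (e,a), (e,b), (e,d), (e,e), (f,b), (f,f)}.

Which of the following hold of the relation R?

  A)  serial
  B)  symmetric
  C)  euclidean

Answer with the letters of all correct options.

A

(A) serial: every world has an R-successor.
(B) not symmetric: a R f but not f R a.
(C) not euclidean: a R e and a R f but not e R f.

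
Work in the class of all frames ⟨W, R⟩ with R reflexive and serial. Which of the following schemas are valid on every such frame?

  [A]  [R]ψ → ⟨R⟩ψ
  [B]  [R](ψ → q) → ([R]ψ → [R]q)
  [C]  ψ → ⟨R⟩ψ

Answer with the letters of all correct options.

A, B, C

(A) [R]ψ → ⟨R⟩ψ (axiom D) characterises the serial frames. Every such R is serial — valid.
(B) this is just K, valid on every normal frame.
(C) ψ → ⟨R⟩ψ (the dual of axiom T) characterises the reflexive frames. Every such R is reflexive — valid.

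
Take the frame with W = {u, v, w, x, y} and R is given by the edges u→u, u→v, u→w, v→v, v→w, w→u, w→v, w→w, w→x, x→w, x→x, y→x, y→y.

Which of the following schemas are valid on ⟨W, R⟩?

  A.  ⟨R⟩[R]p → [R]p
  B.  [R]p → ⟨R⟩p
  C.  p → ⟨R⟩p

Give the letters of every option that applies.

R is reflexive: each world relates to itself.
R is not euclidean: u R v and u R u but not v R u.
R is serial: every world has an R-successor.
(A) ⟨R⟩[R]p → [R]p (the dual of axiom 5) characterises the euclidean frames. R is not euclidean — not valid.
(B) [R]p → ⟨R⟩p is axiom D; it is valid on a frame exactly when R is serial. R is serial, so valid.
(C) p → ⟨R⟩p (the dual of axiom T) characterises the reflexive frames. R is reflexive — valid.

B, C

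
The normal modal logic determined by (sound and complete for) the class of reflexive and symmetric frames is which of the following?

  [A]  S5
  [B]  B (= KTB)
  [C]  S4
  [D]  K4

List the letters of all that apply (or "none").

B

(A) S5 is determined by the class of reflexive, symmetric, and transitive frames.
(B) B (= KTB) is determined by exactly this class.
(C) S4 is determined by the class of reflexive and transitive frames.
(D) K4 is determined by the class of transitive frames.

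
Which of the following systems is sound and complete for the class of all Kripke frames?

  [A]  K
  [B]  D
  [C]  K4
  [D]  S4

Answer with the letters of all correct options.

A

(A) K is determined by exactly this class.
(B) D is determined by the class of serial frames.
(C) K4 is determined by the class of transitive frames.
(D) S4 is determined by the class of reflexive and transitive frames.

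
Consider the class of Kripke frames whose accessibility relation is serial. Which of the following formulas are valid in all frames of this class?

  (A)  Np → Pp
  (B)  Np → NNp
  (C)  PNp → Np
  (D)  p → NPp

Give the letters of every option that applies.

(A) Np → Pp is axiom D, which corresponds to seriality. Every such R is serial — valid.
(B) Np → NNp (axiom 4) characterises the transitive frames. Such an R need not be transitive — not valid.
(C) PNp → Np is the dual of axiom 5, which corresponds to the euclidean property. Such an R need not be euclidean — not valid.
(D) p → NPp is axiom B, which corresponds to symmetry. Such an R need not be symmetric — not valid.

A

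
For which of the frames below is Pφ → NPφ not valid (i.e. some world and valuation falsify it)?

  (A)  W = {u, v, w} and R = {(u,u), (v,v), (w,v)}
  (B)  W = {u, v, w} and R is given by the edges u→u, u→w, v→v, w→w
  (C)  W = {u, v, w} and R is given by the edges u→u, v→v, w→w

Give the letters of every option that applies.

The schema Pφ → NPφ is axiom 5; it is valid on a frame iff R is euclidean.
(A) R is euclidean (any two R-successors of the same world are R-related), so the schema is valid here.
(B) R is not euclidean (u R w and u R u but not w R u), so the schema fails here.
(C) R is euclidean (any two R-successors of the same world are R-related), so the schema is valid here.

B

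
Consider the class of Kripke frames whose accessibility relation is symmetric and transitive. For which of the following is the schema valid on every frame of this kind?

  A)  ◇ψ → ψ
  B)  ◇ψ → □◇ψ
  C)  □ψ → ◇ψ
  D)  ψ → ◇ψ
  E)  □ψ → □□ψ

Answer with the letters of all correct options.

A symmetric transitive relation is euclidean (uRv and uRw give vRu by symmetry, then vRw by transitivity).
(A) ◇ψ → ψ (the converse of T) corresponds to R being a subset of the identity. Such an R need not be a subset of the identity, so not valid.
(B) axiom 5: valid iff R is euclidean. Every such R is euclidean — valid.
(C) □ψ → ◇ψ is axiom D; it is valid on a frame exactly when R is serial. Such an R need not be serial, so not valid.
(D) the dual of axiom T: valid iff R is reflexive. Such an R need not be reflexive — not valid.
(E) □ψ → □□ψ is axiom 4; it is valid on a frame exactly when R is transitive. Every such R is transitive, so valid.

B, E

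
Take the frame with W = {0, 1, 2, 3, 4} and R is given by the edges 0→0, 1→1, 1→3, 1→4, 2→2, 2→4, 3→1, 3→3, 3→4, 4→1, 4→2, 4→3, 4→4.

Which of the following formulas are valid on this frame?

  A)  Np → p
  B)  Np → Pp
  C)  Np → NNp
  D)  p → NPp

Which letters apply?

R is reflexive: each world relates to itself.
R is symmetric: every R-edge is matched by its reverse.
R is not transitive: 1 R 4 and 4 R 2 but not 1 R 2.
R is serial: every world has an R-successor.
(A) Np → p is axiom T; it is valid on a frame exactly when R is reflexive. R is reflexive, so valid.
(B) Np → Pp (axiom D) characterises the serial frames. R is serial — valid.
(C) Np → NNp is axiom 4; it is valid on a frame exactly when R is transitive. R is not transitive, so not valid.
(D) axiom B: valid iff R is symmetric. R is symmetric — valid.

A, B, D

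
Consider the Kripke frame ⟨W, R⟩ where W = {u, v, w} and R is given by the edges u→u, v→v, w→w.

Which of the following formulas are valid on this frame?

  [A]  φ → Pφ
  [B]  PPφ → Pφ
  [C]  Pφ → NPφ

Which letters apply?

R is reflexive: each world relates to itself.
R is transitive: R is closed under composition.
R is euclidean: any two R-successors of the same world are R-related.
(A) φ → Pφ is the dual of axiom T; it is valid on a frame exactly when R is reflexive. R is reflexive, so valid.
(B) PPφ → Pφ is the dual of axiom 4, which corresponds to transitivity. R is transitive — valid.
(C) axiom 5: valid iff R is euclidean. R is euclidean — valid.

A, B, C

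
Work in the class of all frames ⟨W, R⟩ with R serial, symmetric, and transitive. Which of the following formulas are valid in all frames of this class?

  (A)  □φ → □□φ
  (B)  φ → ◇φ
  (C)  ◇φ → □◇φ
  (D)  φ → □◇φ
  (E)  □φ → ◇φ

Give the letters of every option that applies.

A, B, C, D, E

A serial symmetric transitive relation is reflexive (take any v with uRv; symmetry gives vRu and transitivity gives uRu), hence an equivalence relation.
(A) axiom 4: valid iff R is transitive. Every such R is transitive — valid.
(B) the dual of axiom T: valid iff R is reflexive. Every such R is reflexive — valid.
(C) ◇φ → □◇φ is axiom 5; it is valid on a frame exactly when R is euclidean. Every such R is euclidean, so valid.
(D) φ → □◇φ is axiom B; it is valid on a frame exactly when R is symmetric. Every such R is symmetric, so valid.
(E) □φ → ◇φ (axiom D) characterises the serial frames. Every such R is serial — valid.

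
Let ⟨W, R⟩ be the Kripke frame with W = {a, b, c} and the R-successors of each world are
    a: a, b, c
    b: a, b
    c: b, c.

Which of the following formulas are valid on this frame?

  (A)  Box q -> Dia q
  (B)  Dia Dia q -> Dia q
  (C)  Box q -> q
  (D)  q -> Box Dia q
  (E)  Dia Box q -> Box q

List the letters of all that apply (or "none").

A, C

R is reflexive: each world relates to itself.
R is not symmetric: a R c but not c R a.
R is not transitive: b R a and a R c but not b R c.
R is not euclidean: a R b and a R c but not b R c.
R is serial: every world has an R-successor.
(A) axiom D: valid iff R is serial. R is serial — valid.
(B) Dia Dia q -> Dia q is the dual of axiom 4; it is valid on a frame exactly when R is transitive. R is not transitive, so not valid.
(C) axiom T: valid iff R is reflexive. R is reflexive — valid.
(D) q -> Box Dia q is axiom B; it is valid on a frame exactly when R is symmetric. R is not symmetric, so not valid.
(E) Dia Box q -> Box q is the dual of axiom 5, which corresponds to the euclidean property. R is not euclidean — not valid.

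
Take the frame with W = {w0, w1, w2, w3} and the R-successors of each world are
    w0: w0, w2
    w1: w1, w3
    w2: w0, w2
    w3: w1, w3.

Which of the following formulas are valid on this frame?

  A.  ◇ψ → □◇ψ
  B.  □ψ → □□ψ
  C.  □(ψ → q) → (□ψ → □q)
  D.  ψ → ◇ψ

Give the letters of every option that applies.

A, B, C, D

R is reflexive: each world relates to itself.
R is transitive: R is closed under composition.
R is euclidean: any two R-successors of the same world are R-related.
(A) ◇ψ → □◇ψ (axiom 5) characterises the euclidean frames. R is euclidean — valid.
(B) □ψ → □□ψ (axiom 4) characterises the transitive frames. R is transitive — valid.
(C) this is just K, valid on every normal frame.
(D) ψ → ◇ψ (the dual of axiom T) characterises the reflexive frames. R is reflexive — valid.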